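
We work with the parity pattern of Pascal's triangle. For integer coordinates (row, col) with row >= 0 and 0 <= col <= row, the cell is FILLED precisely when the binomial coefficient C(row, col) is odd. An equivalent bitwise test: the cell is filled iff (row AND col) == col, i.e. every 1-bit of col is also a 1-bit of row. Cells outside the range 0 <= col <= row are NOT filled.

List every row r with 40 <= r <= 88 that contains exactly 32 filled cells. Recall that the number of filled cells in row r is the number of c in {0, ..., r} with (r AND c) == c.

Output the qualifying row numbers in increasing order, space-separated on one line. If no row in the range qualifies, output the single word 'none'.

Row r has 2^popcount(r) filled cells, so we need popcount(r) = log2(32) = 5.
Scan r = 40..88 and keep those with exactly 5 one-bits:
r=40=101000 popcount=2 -> skip
r=41=101001 popcount=3 -> skip
r=42=101010 popcount=3 -> skip
r=43=101011 popcount=4 -> skip
r=44=101100 popcount=3 -> skip
r=45=101101 popcount=4 -> skip
r=46=101110 popcount=4 -> skip
r=47=101111 popcount=5 -> KEEP
r=48=110000 popcount=2 -> skip
r=49=110001 popcount=3 -> skip
r=50=110010 popcount=3 -> skip
r=51=110011 popcount=4 -> skip
r=52=110100 popcount=3 -> skip
r=53=110101 popcount=4 -> skip
r=54=110110 popcount=4 -> skip
r=55=110111 popcount=5 -> KEEP
r=56=111000 popcount=3 -> skip
r=57=111001 popcount=4 -> skip
r=58=111010 popcount=4 -> skip
r=59=111011 popcount=5 -> KEEP
r=60=111100 popcount=4 -> skip
r=61=111101 popcount=5 -> KEEP
r=62=111110 popcount=5 -> KEEP
r=63=111111 popcount=6 -> skip
r=64=1000000 popcount=1 -> skip
r=65=1000001 popcount=2 -> skip
r=66=1000010 popcount=2 -> skip
r=67=1000011 popcount=3 -> skip
r=68=1000100 popcount=2 -> skip
r=69=1000101 popcount=3 -> skip
r=70=1000110 popcount=3 -> skip
r=71=1000111 popcount=4 -> skip
r=72=1001000 popcount=2 -> skip
r=73=1001001 popcount=3 -> skip
r=74=1001010 popcount=3 -> skip
r=75=1001011 popcount=4 -> skip
r=76=1001100 popcount=3 -> skip
r=77=1001101 popcount=4 -> skip
r=78=1001110 popcount=4 -> skip
r=79=1001111 popcount=5 -> KEEP
r=80=1010000 popcount=2 -> skip
r=81=1010001 popcount=3 -> skip
r=82=1010010 popcount=3 -> skip
r=83=1010011 popcount=4 -> skip
r=84=1010100 popcount=3 -> skip
r=85=1010101 popcount=4 -> skip
r=86=1010110 popcount=4 -> skip
r=87=1010111 popcount=5 -> KEEP
r=88=1011000 popcount=3 -> skip
Kept rows: 47 55 59 61 62 79 87

Answer: 47 55 59 61 62 79 87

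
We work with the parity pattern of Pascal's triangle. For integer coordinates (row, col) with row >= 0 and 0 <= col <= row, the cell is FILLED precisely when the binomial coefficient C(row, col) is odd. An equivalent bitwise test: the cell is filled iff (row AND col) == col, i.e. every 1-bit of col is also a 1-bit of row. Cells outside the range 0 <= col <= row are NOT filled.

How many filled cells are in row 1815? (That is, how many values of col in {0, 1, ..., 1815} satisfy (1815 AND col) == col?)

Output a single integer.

Answer: 128

Derivation:
1815 in binary = 11100010111
popcount(1815) = number of 1-bits in 11100010111 = 7
A col c satisfies (1815 AND c) == c iff every set bit of c is also set in 1815; each of the 7 set bits of 1815 can independently be on or off in c.
count = 2^7 = 128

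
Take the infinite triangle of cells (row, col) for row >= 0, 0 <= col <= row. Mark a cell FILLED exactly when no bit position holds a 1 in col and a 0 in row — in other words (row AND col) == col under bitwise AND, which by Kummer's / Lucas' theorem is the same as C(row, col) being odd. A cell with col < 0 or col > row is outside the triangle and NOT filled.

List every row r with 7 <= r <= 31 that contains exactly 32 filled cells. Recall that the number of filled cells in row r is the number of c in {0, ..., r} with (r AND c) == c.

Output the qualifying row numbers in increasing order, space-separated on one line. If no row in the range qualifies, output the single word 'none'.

Answer: 31

Derivation:
Row r has 2^popcount(r) filled cells, so we need popcount(r) = log2(32) = 5.
Scan r = 7..31 and keep those with exactly 5 one-bits:
r=7=111 popcount=3 -> skip
r=8=1000 popcount=1 -> skip
r=9=1001 popcount=2 -> skip
r=10=1010 popcount=2 -> skip
r=11=1011 popcount=3 -> skip
r=12=1100 popcount=2 -> skip
r=13=1101 popcount=3 -> skip
r=14=1110 popcount=3 -> skip
r=15=1111 popcount=4 -> skip
r=16=10000 popcount=1 -> skip
r=17=10001 popcount=2 -> skip
r=18=10010 popcount=2 -> skip
r=19=10011 popcount=3 -> skip
r=20=10100 popcount=2 -> skip
r=21=10101 popcount=3 -> skip
r=22=10110 popcount=3 -> skip
r=23=10111 popcount=4 -> skip
r=24=11000 popcount=2 -> skip
r=25=11001 popcount=3 -> skip
r=26=11010 popcount=3 -> skip
r=27=11011 popcount=4 -> skip
r=28=11100 popcount=3 -> skip
r=29=11101 popcount=4 -> skip
r=30=11110 popcount=4 -> skip
r=31=11111 popcount=5 -> KEEP
Kept rows: 31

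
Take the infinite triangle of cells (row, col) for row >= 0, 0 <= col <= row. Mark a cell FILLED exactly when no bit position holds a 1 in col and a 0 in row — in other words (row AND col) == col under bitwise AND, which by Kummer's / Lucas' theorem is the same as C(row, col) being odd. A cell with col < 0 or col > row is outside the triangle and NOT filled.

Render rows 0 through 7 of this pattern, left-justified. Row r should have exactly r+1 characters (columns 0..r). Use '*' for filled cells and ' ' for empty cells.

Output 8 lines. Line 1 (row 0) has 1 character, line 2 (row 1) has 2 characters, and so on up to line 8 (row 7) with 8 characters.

r0=0: *
r1=1: **
r2=10: * *
r3=11: ****
r4=100: *   *
r5=101: **  **
r6=110: * * * *
r7=111: ********

Answer: *
**
* *
****
*   *
**  **
* * * *
********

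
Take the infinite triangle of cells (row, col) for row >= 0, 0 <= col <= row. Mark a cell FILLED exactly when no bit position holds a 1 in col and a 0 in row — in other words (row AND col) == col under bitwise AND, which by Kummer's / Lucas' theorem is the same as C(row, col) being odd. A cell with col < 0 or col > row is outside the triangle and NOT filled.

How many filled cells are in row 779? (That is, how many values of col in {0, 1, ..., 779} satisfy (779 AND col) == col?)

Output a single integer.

779 in binary = 1100001011
popcount(779) = number of 1-bits in 1100001011 = 5
A col c satisfies (779 AND c) == c iff every set bit of c is also set in 779; each of the 5 set bits of 779 can independently be on or off in c.
count = 2^5 = 32

Answer: 32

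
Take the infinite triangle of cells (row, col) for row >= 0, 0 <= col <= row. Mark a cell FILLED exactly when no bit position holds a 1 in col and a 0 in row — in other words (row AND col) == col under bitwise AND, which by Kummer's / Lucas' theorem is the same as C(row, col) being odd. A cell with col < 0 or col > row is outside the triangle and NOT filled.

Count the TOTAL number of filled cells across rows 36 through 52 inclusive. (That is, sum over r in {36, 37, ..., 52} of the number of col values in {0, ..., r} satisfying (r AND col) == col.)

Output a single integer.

r36=100100 pc2: +4 =4
r37=100101 pc3: +8 =12
r38=100110 pc3: +8 =20
r39=100111 pc4: +16 =36
r40=101000 pc2: +4 =40
r41=101001 pc3: +8 =48
r42=101010 pc3: +8 =56
r43=101011 pc4: +16 =72
r44=101100 pc3: +8 =80
r45=101101 pc4: +16 =96
r46=101110 pc4: +16 =112
r47=101111 pc5: +32 =144
r48=110000 pc2: +4 =148
r49=110001 pc3: +8 =156
r50=110010 pc3: +8 =164
r51=110011 pc4: +16 =180
r52=110100 pc3: +8 =188

Answer: 188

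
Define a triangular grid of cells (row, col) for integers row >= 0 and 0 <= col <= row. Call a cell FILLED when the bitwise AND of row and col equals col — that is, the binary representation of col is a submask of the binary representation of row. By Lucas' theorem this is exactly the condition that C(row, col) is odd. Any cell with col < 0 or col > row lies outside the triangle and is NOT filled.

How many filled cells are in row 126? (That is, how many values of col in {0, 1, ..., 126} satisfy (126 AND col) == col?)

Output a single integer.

126 in binary = 1111110
popcount(126) = number of 1-bits in 1111110 = 6
A col c satisfies (126 AND c) == c iff every set bit of c is also set in 126; each of the 6 set bits of 126 can independently be on or off in c.
count = 2^6 = 64

Answer: 64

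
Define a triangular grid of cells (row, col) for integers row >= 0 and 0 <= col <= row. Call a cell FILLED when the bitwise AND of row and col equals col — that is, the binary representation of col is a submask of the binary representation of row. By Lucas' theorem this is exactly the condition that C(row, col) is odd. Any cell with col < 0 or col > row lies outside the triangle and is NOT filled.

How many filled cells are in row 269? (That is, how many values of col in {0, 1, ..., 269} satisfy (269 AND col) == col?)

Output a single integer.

Answer: 16

Derivation:
269 in binary = 100001101
popcount(269) = number of 1-bits in 100001101 = 4
A col c satisfies (269 AND c) == c iff every set bit of c is also set in 269; each of the 4 set bits of 269 can independently be on or off in c.
count = 2^4 = 16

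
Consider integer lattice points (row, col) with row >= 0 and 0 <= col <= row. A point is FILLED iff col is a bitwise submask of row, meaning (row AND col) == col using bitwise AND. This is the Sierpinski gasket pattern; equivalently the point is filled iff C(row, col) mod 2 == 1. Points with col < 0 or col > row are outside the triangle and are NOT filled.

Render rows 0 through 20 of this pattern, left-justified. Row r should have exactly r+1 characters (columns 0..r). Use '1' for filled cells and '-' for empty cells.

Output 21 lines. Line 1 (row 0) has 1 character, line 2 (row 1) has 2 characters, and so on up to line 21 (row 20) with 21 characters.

r0=0: 1
r1=1: 11
r2=10: 1-1
r3=11: 1111
r4=100: 1---1
r5=101: 11--11
r6=110: 1-1-1-1
r7=111: 11111111
r8=1000: 1-------1
r9=1001: 11------11
r10=1010: 1-1-----1-1
r11=1011: 1111----1111
r12=1100: 1---1---1---1
r13=1101: 11--11--11--11
r14=1110: 1-1-1-1-1-1-1-1
r15=1111: 1111111111111111
r16=10000: 1---------------1
r17=10001: 11--------------11
r18=10010: 1-1-------------1-1
r19=10011: 1111------------1111
r20=10100: 1---1-----------1---1

Answer: 1
11
1-1
1111
1---1
11--11
1-1-1-1
11111111
1-------1
11------11
1-1-----1-1
1111----1111
1---1---1---1
11--11--11--11
1-1-1-1-1-1-1-1
1111111111111111
1---------------1
11--------------11
1-1-------------1-1
1111------------1111
1---1-----------1---1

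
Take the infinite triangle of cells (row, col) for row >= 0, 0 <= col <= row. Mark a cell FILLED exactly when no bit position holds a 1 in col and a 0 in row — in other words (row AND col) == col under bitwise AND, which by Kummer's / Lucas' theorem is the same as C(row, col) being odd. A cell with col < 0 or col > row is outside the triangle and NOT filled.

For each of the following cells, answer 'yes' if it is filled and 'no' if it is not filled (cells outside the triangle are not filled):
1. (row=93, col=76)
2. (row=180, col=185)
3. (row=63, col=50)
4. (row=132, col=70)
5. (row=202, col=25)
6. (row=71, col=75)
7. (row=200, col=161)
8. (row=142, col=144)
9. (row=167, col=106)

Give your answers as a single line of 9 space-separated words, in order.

(93,76): row=0b1011101, col=0b1001100, row AND col = 0b1001100 = 76; 76 == 76 -> filled
(180,185): col outside [0, 180] -> not filled
(63,50): row=0b111111, col=0b110010, row AND col = 0b110010 = 50; 50 == 50 -> filled
(132,70): row=0b10000100, col=0b1000110, row AND col = 0b100 = 4; 4 != 70 -> empty
(202,25): row=0b11001010, col=0b11001, row AND col = 0b1000 = 8; 8 != 25 -> empty
(71,75): col outside [0, 71] -> not filled
(200,161): row=0b11001000, col=0b10100001, row AND col = 0b10000000 = 128; 128 != 161 -> empty
(142,144): col outside [0, 142] -> not filled
(167,106): row=0b10100111, col=0b1101010, row AND col = 0b100010 = 34; 34 != 106 -> empty

Answer: yes no yes no no no no no no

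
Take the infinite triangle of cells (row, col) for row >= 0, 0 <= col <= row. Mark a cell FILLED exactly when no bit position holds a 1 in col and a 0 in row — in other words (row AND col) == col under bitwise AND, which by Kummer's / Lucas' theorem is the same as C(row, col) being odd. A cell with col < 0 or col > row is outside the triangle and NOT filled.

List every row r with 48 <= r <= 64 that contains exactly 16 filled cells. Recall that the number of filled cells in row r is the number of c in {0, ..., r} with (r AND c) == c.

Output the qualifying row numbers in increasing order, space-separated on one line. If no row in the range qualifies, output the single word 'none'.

Row r has 2^popcount(r) filled cells, so we need popcount(r) = log2(16) = 4.
Scan r = 48..64 and keep those with exactly 4 one-bits:
r=48=110000 popcount=2 -> skip
r=49=110001 popcount=3 -> skip
r=50=110010 popcount=3 -> skip
r=51=110011 popcount=4 -> KEEP
r=52=110100 popcount=3 -> skip
r=53=110101 popcount=4 -> KEEP
r=54=110110 popcount=4 -> KEEP
r=55=110111 popcount=5 -> skip
r=56=111000 popcount=3 -> skip
r=57=111001 popcount=4 -> KEEP
r=58=111010 popcount=4 -> KEEP
r=59=111011 popcount=5 -> skip
r=60=111100 popcount=4 -> KEEP
r=61=111101 popcount=5 -> skip
r=62=111110 popcount=5 -> skip
r=63=111111 popcount=6 -> skip
r=64=1000000 popcount=1 -> skip
Kept rows: 51 53 54 57 58 60

Answer: 51 53 54 57 58 60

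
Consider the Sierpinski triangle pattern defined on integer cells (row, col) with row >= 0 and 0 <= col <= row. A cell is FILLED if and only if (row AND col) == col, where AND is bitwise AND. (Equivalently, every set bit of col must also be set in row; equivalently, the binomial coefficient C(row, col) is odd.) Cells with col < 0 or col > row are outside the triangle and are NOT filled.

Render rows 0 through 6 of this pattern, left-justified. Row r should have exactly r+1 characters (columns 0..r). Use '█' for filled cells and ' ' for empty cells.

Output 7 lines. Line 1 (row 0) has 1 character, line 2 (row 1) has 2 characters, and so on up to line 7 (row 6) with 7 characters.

r0=0: █
r1=1: ██
r2=10: █ █
r3=11: ████
r4=100: █   █
r5=101: ██  ██
r6=110: █ █ █ █

Answer: █
██
█ █
████
█   █
██  ██
█ █ █ █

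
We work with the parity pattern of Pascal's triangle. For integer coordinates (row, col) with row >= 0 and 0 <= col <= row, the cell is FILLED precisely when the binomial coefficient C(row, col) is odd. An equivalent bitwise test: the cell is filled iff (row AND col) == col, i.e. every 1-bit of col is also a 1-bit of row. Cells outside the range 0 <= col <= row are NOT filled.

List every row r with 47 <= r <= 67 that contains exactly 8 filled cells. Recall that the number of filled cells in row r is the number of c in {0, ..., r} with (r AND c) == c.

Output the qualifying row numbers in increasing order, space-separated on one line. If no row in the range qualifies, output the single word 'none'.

Row r has 2^popcount(r) filled cells, so we need popcount(r) = log2(8) = 3.
Scan r = 47..67 and keep those with exactly 3 one-bits:
r=47=101111 popcount=5 -> skip
r=48=110000 popcount=2 -> skip
r=49=110001 popcount=3 -> KEEP
r=50=110010 popcount=3 -> KEEP
r=51=110011 popcount=4 -> skip
r=52=110100 popcount=3 -> KEEP
r=53=110101 popcount=4 -> skip
r=54=110110 popcount=4 -> skip
r=55=110111 popcount=5 -> skip
r=56=111000 popcount=3 -> KEEP
r=57=111001 popcount=4 -> skip
r=58=111010 popcount=4 -> skip
r=59=111011 popcount=5 -> skip
r=60=111100 popcount=4 -> skip
r=61=111101 popcount=5 -> skip
r=62=111110 popcount=5 -> skip
r=63=111111 popcount=6 -> skip
r=64=1000000 popcount=1 -> skip
r=65=1000001 popcount=2 -> skip
r=66=1000010 popcount=2 -> skip
r=67=1000011 popcount=3 -> KEEP
Kept rows: 49 50 52 56 67

Answer: 49 50 52 56 67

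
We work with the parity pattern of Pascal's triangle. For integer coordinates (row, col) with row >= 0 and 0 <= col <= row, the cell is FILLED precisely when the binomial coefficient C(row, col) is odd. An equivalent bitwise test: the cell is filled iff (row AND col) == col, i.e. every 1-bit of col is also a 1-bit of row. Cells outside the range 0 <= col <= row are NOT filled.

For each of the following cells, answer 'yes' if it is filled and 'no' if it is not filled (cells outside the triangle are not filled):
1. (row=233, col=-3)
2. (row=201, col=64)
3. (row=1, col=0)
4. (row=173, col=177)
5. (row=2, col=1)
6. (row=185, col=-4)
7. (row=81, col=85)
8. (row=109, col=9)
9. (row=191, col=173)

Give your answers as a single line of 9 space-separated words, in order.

(233,-3): col outside [0, 233] -> not filled
(201,64): row=0b11001001, col=0b1000000, row AND col = 0b1000000 = 64; 64 == 64 -> filled
(1,0): row=0b1, col=0b0, row AND col = 0b0 = 0; 0 == 0 -> filled
(173,177): col outside [0, 173] -> not filled
(2,1): row=0b10, col=0b1, row AND col = 0b0 = 0; 0 != 1 -> empty
(185,-4): col outside [0, 185] -> not filled
(81,85): col outside [0, 81] -> not filled
(109,9): row=0b1101101, col=0b1001, row AND col = 0b1001 = 9; 9 == 9 -> filled
(191,173): row=0b10111111, col=0b10101101, row AND col = 0b10101101 = 173; 173 == 173 -> filled

Answer: no yes yes no no no no yes yes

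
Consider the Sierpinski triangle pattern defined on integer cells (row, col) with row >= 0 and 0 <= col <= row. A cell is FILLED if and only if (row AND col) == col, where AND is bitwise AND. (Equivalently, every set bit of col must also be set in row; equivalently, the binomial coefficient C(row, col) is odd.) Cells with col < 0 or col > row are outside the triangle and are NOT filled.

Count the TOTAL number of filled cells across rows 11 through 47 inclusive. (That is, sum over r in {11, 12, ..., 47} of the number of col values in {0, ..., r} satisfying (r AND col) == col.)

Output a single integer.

Answer: 368

Derivation:
r11=1011 pc3: +8 =8
r12=1100 pc2: +4 =12
r13=1101 pc3: +8 =20
r14=1110 pc3: +8 =28
r15=1111 pc4: +16 =44
r16=10000 pc1: +2 =46
r17=10001 pc2: +4 =50
r18=10010 pc2: +4 =54
r19=10011 pc3: +8 =62
r20=10100 pc2: +4 =66
r21=10101 pc3: +8 =74
r22=10110 pc3: +8 =82
r23=10111 pc4: +16 =98
r24=11000 pc2: +4 =102
r25=11001 pc3: +8 =110
r26=11010 pc3: +8 =118
r27=11011 pc4: +16 =134
r28=11100 pc3: +8 =142
r29=11101 pc4: +16 =158
r30=11110 pc4: +16 =174
r31=11111 pc5: +32 =206
r32=100000 pc1: +2 =208
r33=100001 pc2: +4 =212
r34=100010 pc2: +4 =216
r35=100011 pc3: +8 =224
r36=100100 pc2: +4 =228
r37=100101 pc3: +8 =236
r38=100110 pc3: +8 =244
r39=100111 pc4: +16 =260
r40=101000 pc2: +4 =264
r41=101001 pc3: +8 =272
r42=101010 pc3: +8 =280
r43=101011 pc4: +16 =296
r44=101100 pc3: +8 =304
r45=101101 pc4: +16 =320
r46=101110 pc4: +16 =336
r47=101111 pc5: +32 =368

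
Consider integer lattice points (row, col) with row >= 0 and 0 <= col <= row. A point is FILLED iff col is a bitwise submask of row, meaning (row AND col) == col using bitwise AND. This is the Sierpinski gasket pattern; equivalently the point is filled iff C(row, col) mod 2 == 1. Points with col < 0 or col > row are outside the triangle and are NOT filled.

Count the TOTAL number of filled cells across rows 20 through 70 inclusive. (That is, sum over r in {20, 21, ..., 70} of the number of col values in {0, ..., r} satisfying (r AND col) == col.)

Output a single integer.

r20=10100 pc2: +4 =4
r21=10101 pc3: +8 =12
r22=10110 pc3: +8 =20
r23=10111 pc4: +16 =36
r24=11000 pc2: +4 =40
r25=11001 pc3: +8 =48
r26=11010 pc3: +8 =56
r27=11011 pc4: +16 =72
r28=11100 pc3: +8 =80
r29=11101 pc4: +16 =96
r30=11110 pc4: +16 =112
r31=11111 pc5: +32 =144
r32=100000 pc1: +2 =146
r33=100001 pc2: +4 =150
r34=100010 pc2: +4 =154
r35=100011 pc3: +8 =162
r36=100100 pc2: +4 =166
r37=100101 pc3: +8 =174
r38=100110 pc3: +8 =182
r39=100111 pc4: +16 =198
r40=101000 pc2: +4 =202
r41=101001 pc3: +8 =210
r42=101010 pc3: +8 =218
r43=101011 pc4: +16 =234
r44=101100 pc3: +8 =242
r45=101101 pc4: +16 =258
r46=101110 pc4: +16 =274
r47=101111 pc5: +32 =306
r48=110000 pc2: +4 =310
r49=110001 pc3: +8 =318
r50=110010 pc3: +8 =326
r51=110011 pc4: +16 =342
r52=110100 pc3: +8 =350
r53=110101 pc4: +16 =366
r54=110110 pc4: +16 =382
r55=110111 pc5: +32 =414
r56=111000 pc3: +8 =422
r57=111001 pc4: +16 =438
r58=111010 pc4: +16 =454
r59=111011 pc5: +32 =486
r60=111100 pc4: +16 =502
r61=111101 pc5: +32 =534
r62=111110 pc5: +32 =566
r63=111111 pc6: +64 =630
r64=1000000 pc1: +2 =632
r65=1000001 pc2: +4 =636
r66=1000010 pc2: +4 =640
r67=1000011 pc3: +8 =648
r68=1000100 pc2: +4 =652
r69=1000101 pc3: +8 =660
r70=1000110 pc3: +8 =668

Answer: 668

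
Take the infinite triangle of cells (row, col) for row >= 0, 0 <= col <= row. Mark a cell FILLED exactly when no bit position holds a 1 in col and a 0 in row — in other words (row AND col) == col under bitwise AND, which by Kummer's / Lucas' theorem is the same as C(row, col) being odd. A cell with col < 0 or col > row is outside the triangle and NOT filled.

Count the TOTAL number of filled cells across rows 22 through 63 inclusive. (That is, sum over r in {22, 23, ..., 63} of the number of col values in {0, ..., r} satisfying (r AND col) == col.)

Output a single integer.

r22=10110 pc3: +8 =8
r23=10111 pc4: +16 =24
r24=11000 pc2: +4 =28
r25=11001 pc3: +8 =36
r26=11010 pc3: +8 =44
r27=11011 pc4: +16 =60
r28=11100 pc3: +8 =68
r29=11101 pc4: +16 =84
r30=11110 pc4: +16 =100
r31=11111 pc5: +32 =132
r32=100000 pc1: +2 =134
r33=100001 pc2: +4 =138
r34=100010 pc2: +4 =142
r35=100011 pc3: +8 =150
r36=100100 pc2: +4 =154
r37=100101 pc3: +8 =162
r38=100110 pc3: +8 =170
r39=100111 pc4: +16 =186
r40=101000 pc2: +4 =190
r41=101001 pc3: +8 =198
r42=101010 pc3: +8 =206
r43=101011 pc4: +16 =222
r44=101100 pc3: +8 =230
r45=101101 pc4: +16 =246
r46=101110 pc4: +16 =262
r47=101111 pc5: +32 =294
r48=110000 pc2: +4 =298
r49=110001 pc3: +8 =306
r50=110010 pc3: +8 =314
r51=110011 pc4: +16 =330
r52=110100 pc3: +8 =338
r53=110101 pc4: +16 =354
r54=110110 pc4: +16 =370
r55=110111 pc5: +32 =402
r56=111000 pc3: +8 =410
r57=111001 pc4: +16 =426
r58=111010 pc4: +16 =442
r59=111011 pc5: +32 =474
r60=111100 pc4: +16 =490
r61=111101 pc5: +32 =522
r62=111110 pc5: +32 =554
r63=111111 pc6: +64 =618

Answer: 618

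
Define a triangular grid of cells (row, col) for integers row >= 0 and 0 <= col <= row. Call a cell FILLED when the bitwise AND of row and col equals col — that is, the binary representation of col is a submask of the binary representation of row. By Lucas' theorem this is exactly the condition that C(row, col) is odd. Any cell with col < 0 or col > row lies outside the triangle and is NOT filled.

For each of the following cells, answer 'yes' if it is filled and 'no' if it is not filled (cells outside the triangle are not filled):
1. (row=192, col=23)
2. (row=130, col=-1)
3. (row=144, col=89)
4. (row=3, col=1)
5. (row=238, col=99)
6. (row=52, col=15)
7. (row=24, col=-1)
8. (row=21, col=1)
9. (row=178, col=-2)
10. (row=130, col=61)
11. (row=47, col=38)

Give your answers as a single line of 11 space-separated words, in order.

Answer: no no no yes no no no yes no no yes

Derivation:
(192,23): row=0b11000000, col=0b10111, row AND col = 0b0 = 0; 0 != 23 -> empty
(130,-1): col outside [0, 130] -> not filled
(144,89): row=0b10010000, col=0b1011001, row AND col = 0b10000 = 16; 16 != 89 -> empty
(3,1): row=0b11, col=0b1, row AND col = 0b1 = 1; 1 == 1 -> filled
(238,99): row=0b11101110, col=0b1100011, row AND col = 0b1100010 = 98; 98 != 99 -> empty
(52,15): row=0b110100, col=0b1111, row AND col = 0b100 = 4; 4 != 15 -> empty
(24,-1): col outside [0, 24] -> not filled
(21,1): row=0b10101, col=0b1, row AND col = 0b1 = 1; 1 == 1 -> filled
(178,-2): col outside [0, 178] -> not filled
(130,61): row=0b10000010, col=0b111101, row AND col = 0b0 = 0; 0 != 61 -> empty
(47,38): row=0b101111, col=0b100110, row AND col = 0b100110 = 38; 38 == 38 -> filled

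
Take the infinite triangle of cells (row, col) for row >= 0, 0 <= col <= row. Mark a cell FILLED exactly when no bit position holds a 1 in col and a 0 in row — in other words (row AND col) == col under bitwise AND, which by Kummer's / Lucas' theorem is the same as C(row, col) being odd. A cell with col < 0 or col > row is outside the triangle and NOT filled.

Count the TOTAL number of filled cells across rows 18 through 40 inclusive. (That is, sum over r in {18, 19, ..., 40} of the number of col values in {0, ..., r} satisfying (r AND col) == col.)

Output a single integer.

r18=10010 pc2: +4 =4
r19=10011 pc3: +8 =12
r20=10100 pc2: +4 =16
r21=10101 pc3: +8 =24
r22=10110 pc3: +8 =32
r23=10111 pc4: +16 =48
r24=11000 pc2: +4 =52
r25=11001 pc3: +8 =60
r26=11010 pc3: +8 =68
r27=11011 pc4: +16 =84
r28=11100 pc3: +8 =92
r29=11101 pc4: +16 =108
r30=11110 pc4: +16 =124
r31=11111 pc5: +32 =156
r32=100000 pc1: +2 =158
r33=100001 pc2: +4 =162
r34=100010 pc2: +4 =166
r35=100011 pc3: +8 =174
r36=100100 pc2: +4 =178
r37=100101 pc3: +8 =186
r38=100110 pc3: +8 =194
r39=100111 pc4: +16 =210
r40=101000 pc2: +4 =214

Answer: 214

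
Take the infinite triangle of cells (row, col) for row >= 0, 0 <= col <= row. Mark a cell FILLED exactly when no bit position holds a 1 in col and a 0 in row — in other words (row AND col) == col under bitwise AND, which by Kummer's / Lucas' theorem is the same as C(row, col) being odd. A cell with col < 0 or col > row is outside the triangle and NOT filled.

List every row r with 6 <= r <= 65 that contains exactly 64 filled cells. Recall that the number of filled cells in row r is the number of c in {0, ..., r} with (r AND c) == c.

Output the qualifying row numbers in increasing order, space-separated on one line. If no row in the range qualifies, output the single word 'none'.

Answer: 63

Derivation:
Row r has 2^popcount(r) filled cells, so we need popcount(r) = log2(64) = 6.
Scan r = 6..65 and keep those with exactly 6 one-bits:
r=6=110 popcount=2 -> skip
r=7=111 popcount=3 -> skip
r=8=1000 popcount=1 -> skip
r=9=1001 popcount=2 -> skip
r=10=1010 popcount=2 -> skip
r=11=1011 popcount=3 -> skip
r=12=1100 popcount=2 -> skip
r=13=1101 popcount=3 -> skip
r=14=1110 popcount=3 -> skip
r=15=1111 popcount=4 -> skip
r=16=10000 popcount=1 -> skip
r=17=10001 popcount=2 -> skip
r=18=10010 popcount=2 -> skip
r=19=10011 popcount=3 -> skip
r=20=10100 popcount=2 -> skip
r=21=10101 popcount=3 -> skip
r=22=10110 popcount=3 -> skip
r=23=10111 popcount=4 -> skip
r=24=11000 popcount=2 -> skip
r=25=11001 popcount=3 -> skip
r=26=11010 popcount=3 -> skip
r=27=11011 popcount=4 -> skip
r=28=11100 popcount=3 -> skip
r=29=11101 popcount=4 -> skip
r=30=11110 popcount=4 -> skip
r=31=11111 popcount=5 -> skip
r=32=100000 popcount=1 -> skip
r=33=100001 popcount=2 -> skip
r=34=100010 popcount=2 -> skip
r=35=100011 popcount=3 -> skip
r=36=100100 popcount=2 -> skip
r=37=100101 popcount=3 -> skip
r=38=100110 popcount=3 -> skip
r=39=100111 popcount=4 -> skip
r=40=101000 popcount=2 -> skip
r=41=101001 popcount=3 -> skip
r=42=101010 popcount=3 -> skip
r=43=101011 popcount=4 -> skip
r=44=101100 popcount=3 -> skip
r=45=101101 popcount=4 -> skip
r=46=101110 popcount=4 -> skip
r=47=101111 popcount=5 -> skip
r=48=110000 popcount=2 -> skip
r=49=110001 popcount=3 -> skip
r=50=110010 popcount=3 -> skip
r=51=110011 popcount=4 -> skip
r=52=110100 popcount=3 -> skip
r=53=110101 popcount=4 -> skip
r=54=110110 popcount=4 -> skip
r=55=110111 popcount=5 -> skip
r=56=111000 popcount=3 -> skip
r=57=111001 popcount=4 -> skip
r=58=111010 popcount=4 -> skip
r=59=111011 popcount=5 -> skip
r=60=111100 popcount=4 -> skip
r=61=111101 popcount=5 -> skip
r=62=111110 popcount=5 -> skip
r=63=111111 popcount=6 -> KEEP
r=64=1000000 popcount=1 -> skip
r=65=1000001 popcount=2 -> skip
Kept rows: 63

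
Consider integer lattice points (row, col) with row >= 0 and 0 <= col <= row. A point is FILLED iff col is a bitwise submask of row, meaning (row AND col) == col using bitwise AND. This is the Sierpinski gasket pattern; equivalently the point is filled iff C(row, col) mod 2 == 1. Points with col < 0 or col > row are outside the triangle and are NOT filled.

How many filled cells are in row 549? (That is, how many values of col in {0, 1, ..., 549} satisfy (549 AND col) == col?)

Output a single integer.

549 in binary = 1000100101
popcount(549) = number of 1-bits in 1000100101 = 4
A col c satisfies (549 AND c) == c iff every set bit of c is also set in 549; each of the 4 set bits of 549 can independently be on or off in c.
count = 2^4 = 16

Answer: 16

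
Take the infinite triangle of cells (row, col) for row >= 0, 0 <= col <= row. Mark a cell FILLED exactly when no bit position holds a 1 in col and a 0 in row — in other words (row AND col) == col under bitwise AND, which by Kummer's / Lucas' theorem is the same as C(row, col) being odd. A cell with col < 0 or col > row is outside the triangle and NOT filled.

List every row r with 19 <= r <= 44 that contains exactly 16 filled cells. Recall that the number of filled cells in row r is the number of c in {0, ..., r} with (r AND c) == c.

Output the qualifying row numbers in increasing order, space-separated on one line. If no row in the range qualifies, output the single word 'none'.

Row r has 2^popcount(r) filled cells, so we need popcount(r) = log2(16) = 4.
Scan r = 19..44 and keep those with exactly 4 one-bits:
r=19=10011 popcount=3 -> skip
r=20=10100 popcount=2 -> skip
r=21=10101 popcount=3 -> skip
r=22=10110 popcount=3 -> skip
r=23=10111 popcount=4 -> KEEP
r=24=11000 popcount=2 -> skip
r=25=11001 popcount=3 -> skip
r=26=11010 popcount=3 -> skip
r=27=11011 popcount=4 -> KEEP
r=28=11100 popcount=3 -> skip
r=29=11101 popcount=4 -> KEEP
r=30=11110 popcount=4 -> KEEP
r=31=11111 popcount=5 -> skip
r=32=100000 popcount=1 -> skip
r=33=100001 popcount=2 -> skip
r=34=100010 popcount=2 -> skip
r=35=100011 popcount=3 -> skip
r=36=100100 popcount=2 -> skip
r=37=100101 popcount=3 -> skip
r=38=100110 popcount=3 -> skip
r=39=100111 popcount=4 -> KEEP
r=40=101000 popcount=2 -> skip
r=41=101001 popcount=3 -> skip
r=42=101010 popcount=3 -> skip
r=43=101011 popcount=4 -> KEEP
r=44=101100 popcount=3 -> skip
Kept rows: 23 27 29 30 39 43

Answer: 23 27 29 30 39 43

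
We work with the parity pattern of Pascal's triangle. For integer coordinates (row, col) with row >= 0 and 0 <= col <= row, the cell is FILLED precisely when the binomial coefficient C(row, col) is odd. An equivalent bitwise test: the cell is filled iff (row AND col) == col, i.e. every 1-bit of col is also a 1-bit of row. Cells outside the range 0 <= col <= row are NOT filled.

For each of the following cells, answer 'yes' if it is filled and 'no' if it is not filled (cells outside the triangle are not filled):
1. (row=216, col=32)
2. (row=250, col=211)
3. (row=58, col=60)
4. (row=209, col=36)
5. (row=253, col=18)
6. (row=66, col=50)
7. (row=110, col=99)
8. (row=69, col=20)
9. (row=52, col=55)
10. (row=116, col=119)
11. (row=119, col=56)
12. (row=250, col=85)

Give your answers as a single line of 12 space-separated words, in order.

(216,32): row=0b11011000, col=0b100000, row AND col = 0b0 = 0; 0 != 32 -> empty
(250,211): row=0b11111010, col=0b11010011, row AND col = 0b11010010 = 210; 210 != 211 -> empty
(58,60): col outside [0, 58] -> not filled
(209,36): row=0b11010001, col=0b100100, row AND col = 0b0 = 0; 0 != 36 -> empty
(253,18): row=0b11111101, col=0b10010, row AND col = 0b10000 = 16; 16 != 18 -> empty
(66,50): row=0b1000010, col=0b110010, row AND col = 0b10 = 2; 2 != 50 -> empty
(110,99): row=0b1101110, col=0b1100011, row AND col = 0b1100010 = 98; 98 != 99 -> empty
(69,20): row=0b1000101, col=0b10100, row AND col = 0b100 = 4; 4 != 20 -> empty
(52,55): col outside [0, 52] -> not filled
(116,119): col outside [0, 116] -> not filled
(119,56): row=0b1110111, col=0b111000, row AND col = 0b110000 = 48; 48 != 56 -> empty
(250,85): row=0b11111010, col=0b1010101, row AND col = 0b1010000 = 80; 80 != 85 -> empty

Answer: no no no no no no no no no no no no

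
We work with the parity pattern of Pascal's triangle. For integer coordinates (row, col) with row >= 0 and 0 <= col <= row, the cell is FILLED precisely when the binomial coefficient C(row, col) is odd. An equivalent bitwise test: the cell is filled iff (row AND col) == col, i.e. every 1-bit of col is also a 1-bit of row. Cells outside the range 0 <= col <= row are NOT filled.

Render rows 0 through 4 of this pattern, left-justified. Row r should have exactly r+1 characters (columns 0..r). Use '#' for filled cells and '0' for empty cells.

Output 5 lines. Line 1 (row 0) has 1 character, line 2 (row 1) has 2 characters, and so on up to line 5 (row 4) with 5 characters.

r0=0: #
r1=1: ##
r2=10: #0#
r3=11: ####
r4=100: #000#

Answer: #
##
#0#
####
#000#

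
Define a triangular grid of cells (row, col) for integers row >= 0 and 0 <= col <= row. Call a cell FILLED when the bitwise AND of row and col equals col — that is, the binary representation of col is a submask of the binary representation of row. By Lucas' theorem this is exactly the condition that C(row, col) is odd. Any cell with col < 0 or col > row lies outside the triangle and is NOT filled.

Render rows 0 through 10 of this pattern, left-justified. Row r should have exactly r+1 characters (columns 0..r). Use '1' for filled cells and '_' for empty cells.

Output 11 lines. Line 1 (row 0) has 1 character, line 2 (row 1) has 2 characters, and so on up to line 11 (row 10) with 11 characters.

Answer: 1
11
1_1
1111
1___1
11__11
1_1_1_1
11111111
1_______1
11______11
1_1_____1_1

Derivation:
r0=0: 1
r1=1: 11
r2=10: 1_1
r3=11: 1111
r4=100: 1___1
r5=101: 11__11
r6=110: 1_1_1_1
r7=111: 11111111
r8=1000: 1_______1
r9=1001: 11______11
r10=1010: 1_1_____1_1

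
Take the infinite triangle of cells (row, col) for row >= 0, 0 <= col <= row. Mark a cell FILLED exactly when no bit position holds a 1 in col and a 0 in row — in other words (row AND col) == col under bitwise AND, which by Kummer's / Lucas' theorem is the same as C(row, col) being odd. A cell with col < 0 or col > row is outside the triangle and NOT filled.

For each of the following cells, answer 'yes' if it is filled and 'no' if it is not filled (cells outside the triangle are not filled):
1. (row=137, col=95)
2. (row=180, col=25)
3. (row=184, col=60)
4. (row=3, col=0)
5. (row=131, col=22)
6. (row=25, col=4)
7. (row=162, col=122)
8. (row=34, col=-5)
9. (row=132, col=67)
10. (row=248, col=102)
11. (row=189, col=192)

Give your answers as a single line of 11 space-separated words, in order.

(137,95): row=0b10001001, col=0b1011111, row AND col = 0b1001 = 9; 9 != 95 -> empty
(180,25): row=0b10110100, col=0b11001, row AND col = 0b10000 = 16; 16 != 25 -> empty
(184,60): row=0b10111000, col=0b111100, row AND col = 0b111000 = 56; 56 != 60 -> empty
(3,0): row=0b11, col=0b0, row AND col = 0b0 = 0; 0 == 0 -> filled
(131,22): row=0b10000011, col=0b10110, row AND col = 0b10 = 2; 2 != 22 -> empty
(25,4): row=0b11001, col=0b100, row AND col = 0b0 = 0; 0 != 4 -> empty
(162,122): row=0b10100010, col=0b1111010, row AND col = 0b100010 = 34; 34 != 122 -> empty
(34,-5): col outside [0, 34] -> not filled
(132,67): row=0b10000100, col=0b1000011, row AND col = 0b0 = 0; 0 != 67 -> empty
(248,102): row=0b11111000, col=0b1100110, row AND col = 0b1100000 = 96; 96 != 102 -> empty
(189,192): col outside [0, 189] -> not filled

Answer: no no no yes no no no no no no no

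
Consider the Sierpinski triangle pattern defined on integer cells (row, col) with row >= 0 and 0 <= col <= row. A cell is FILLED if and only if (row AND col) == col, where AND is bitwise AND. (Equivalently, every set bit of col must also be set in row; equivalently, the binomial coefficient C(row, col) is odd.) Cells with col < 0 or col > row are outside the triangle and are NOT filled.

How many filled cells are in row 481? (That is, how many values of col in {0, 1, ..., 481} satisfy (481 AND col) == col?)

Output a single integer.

Answer: 32

Derivation:
481 in binary = 111100001
popcount(481) = number of 1-bits in 111100001 = 5
A col c satisfies (481 AND c) == c iff every set bit of c is also set in 481; each of the 5 set bits of 481 can independently be on or off in c.
count = 2^5 = 32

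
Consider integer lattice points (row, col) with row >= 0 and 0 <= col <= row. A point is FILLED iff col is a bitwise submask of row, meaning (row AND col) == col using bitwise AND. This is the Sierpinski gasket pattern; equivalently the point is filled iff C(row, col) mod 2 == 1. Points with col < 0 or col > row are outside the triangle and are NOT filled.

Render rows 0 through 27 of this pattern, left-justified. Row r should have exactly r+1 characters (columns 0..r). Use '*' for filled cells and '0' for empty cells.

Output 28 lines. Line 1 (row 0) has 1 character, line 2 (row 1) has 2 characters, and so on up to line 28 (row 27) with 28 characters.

r0=0: *
r1=1: **
r2=10: *0*
r3=11: ****
r4=100: *000*
r5=101: **00**
r6=110: *0*0*0*
r7=111: ********
r8=1000: *0000000*
r9=1001: **000000**
r10=1010: *0*00000*0*
r11=1011: ****0000****
r12=1100: *000*000*000*
r13=1101: **00**00**00**
r14=1110: *0*0*0*0*0*0*0*
r15=1111: ****************
r16=10000: *000000000000000*
r17=10001: **00000000000000**
r18=10010: *0*0000000000000*0*
r19=10011: ****000000000000****
r20=10100: *000*00000000000*000*
r21=10101: **00**0000000000**00**
r22=10110: *0*0*0*000000000*0*0*0*
r23=10111: ********00000000********
r24=11000: *0000000*0000000*0000000*
r25=11001: **000000**000000**000000**
r26=11010: *0*00000*0*00000*0*00000*0*
r27=11011: ****0000****0000****0000****

Answer: *
**
*0*
****
*000*
**00**
*0*0*0*
********
*0000000*
**000000**
*0*00000*0*
****0000****
*000*000*000*
**00**00**00**
*0*0*0*0*0*0*0*
****************
*000000000000000*
**00000000000000**
*0*0000000000000*0*
****000000000000****
*000*00000000000*000*
**00**0000000000**00**
*0*0*0*000000000*0*0*0*
********00000000********
*0000000*0000000*0000000*
**000000**000000**000000**
*0*00000*0*00000*0*00000*0*
****0000****0000****0000****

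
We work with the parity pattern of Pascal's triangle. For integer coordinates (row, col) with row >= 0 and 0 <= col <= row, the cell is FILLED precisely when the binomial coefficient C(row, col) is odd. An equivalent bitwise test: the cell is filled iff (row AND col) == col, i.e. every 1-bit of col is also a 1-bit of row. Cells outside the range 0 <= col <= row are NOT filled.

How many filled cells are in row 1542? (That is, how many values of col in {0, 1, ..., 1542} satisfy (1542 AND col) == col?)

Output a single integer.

Answer: 16

Derivation:
1542 in binary = 11000000110
popcount(1542) = number of 1-bits in 11000000110 = 4
A col c satisfies (1542 AND c) == c iff every set bit of c is also set in 1542; each of the 4 set bits of 1542 can independently be on or off in c.
count = 2^4 = 16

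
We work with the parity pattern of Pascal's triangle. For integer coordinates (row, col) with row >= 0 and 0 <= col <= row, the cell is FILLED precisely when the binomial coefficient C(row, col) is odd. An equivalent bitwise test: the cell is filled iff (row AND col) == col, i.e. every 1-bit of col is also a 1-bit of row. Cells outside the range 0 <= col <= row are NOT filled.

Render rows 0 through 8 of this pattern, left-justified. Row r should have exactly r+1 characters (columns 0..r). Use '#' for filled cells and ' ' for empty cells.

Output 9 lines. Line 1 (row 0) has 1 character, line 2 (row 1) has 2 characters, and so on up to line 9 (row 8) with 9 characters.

Answer: #
##
# #
####
#   #
##  ##
# # # #
########
#       #

Derivation:
r0=0: #
r1=1: ##
r2=10: # #
r3=11: ####
r4=100: #   #
r5=101: ##  ##
r6=110: # # # #
r7=111: ########
r8=1000: #       #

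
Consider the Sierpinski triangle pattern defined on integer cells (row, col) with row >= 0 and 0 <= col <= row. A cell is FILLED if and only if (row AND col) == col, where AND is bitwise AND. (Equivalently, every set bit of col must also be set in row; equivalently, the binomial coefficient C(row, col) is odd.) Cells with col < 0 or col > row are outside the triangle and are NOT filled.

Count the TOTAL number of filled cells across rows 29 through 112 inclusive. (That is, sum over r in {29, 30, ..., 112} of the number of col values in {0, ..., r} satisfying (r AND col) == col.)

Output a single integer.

Answer: 1368

Derivation:
r29=11101 pc4: +16 =16
r30=11110 pc4: +16 =32
r31=11111 pc5: +32 =64
r32=100000 pc1: +2 =66
r33=100001 pc2: +4 =70
r34=100010 pc2: +4 =74
r35=100011 pc3: +8 =82
r36=100100 pc2: +4 =86
r37=100101 pc3: +8 =94
r38=100110 pc3: +8 =102
r39=100111 pc4: +16 =118
r40=101000 pc2: +4 =122
r41=101001 pc3: +8 =130
r42=101010 pc3: +8 =138
r43=101011 pc4: +16 =154
r44=101100 pc3: +8 =162
r45=101101 pc4: +16 =178
r46=101110 pc4: +16 =194
r47=101111 pc5: +32 =226
r48=110000 pc2: +4 =230
r49=110001 pc3: +8 =238
r50=110010 pc3: +8 =246
r51=110011 pc4: +16 =262
r52=110100 pc3: +8 =270
r53=110101 pc4: +16 =286
r54=110110 pc4: +16 =302
r55=110111 pc5: +32 =334
r56=111000 pc3: +8 =342
r57=111001 pc4: +16 =358
r58=111010 pc4: +16 =374
r59=111011 pc5: +32 =406
r60=111100 pc4: +16 =422
r61=111101 pc5: +32 =454
r62=111110 pc5: +32 =486
r63=111111 pc6: +64 =550
r64=1000000 pc1: +2 =552
r65=1000001 pc2: +4 =556
r66=1000010 pc2: +4 =560
r67=1000011 pc3: +8 =568
r68=1000100 pc2: +4 =572
r69=1000101 pc3: +8 =580
r70=1000110 pc3: +8 =588
r71=1000111 pc4: +16 =604
r72=1001000 pc2: +4 =608
r73=1001001 pc3: +8 =616
r74=1001010 pc3: +8 =624
r75=1001011 pc4: +16 =640
r76=1001100 pc3: +8 =648
r77=1001101 pc4: +16 =664
r78=1001110 pc4: +16 =680
r79=1001111 pc5: +32 =712
r80=1010000 pc2: +4 =716
r81=1010001 pc3: +8 =724
r82=1010010 pc3: +8 =732
r83=1010011 pc4: +16 =748
r84=1010100 pc3: +8 =756
r85=1010101 pc4: +16 =772
r86=1010110 pc4: +16 =788
r87=1010111 pc5: +32 =820
r88=1011000 pc3: +8 =828
r89=1011001 pc4: +16 =844
r90=1011010 pc4: +16 =860
r91=1011011 pc5: +32 =892
r92=1011100 pc4: +16 =908
r93=1011101 pc5: +32 =940
r94=1011110 pc5: +32 =972
r95=1011111 pc6: +64 =1036
r96=1100000 pc2: +4 =1040
r97=1100001 pc3: +8 =1048
r98=1100010 pc3: +8 =1056
r99=1100011 pc4: +16 =1072
r100=1100100 pc3: +8 =1080
r101=1100101 pc4: +16 =1096
r102=1100110 pc4: +16 =1112
r103=1100111 pc5: +32 =1144
r104=1101000 pc3: +8 =1152
r105=1101001 pc4: +16 =1168
r106=1101010 pc4: +16 =1184
r107=1101011 pc5: +32 =1216
r108=1101100 pc4: +16 =1232
r109=1101101 pc5: +32 =1264
r110=1101110 pc5: +32 =1296
r111=1101111 pc6: +64 =1360
r112=1110000 pc3: +8 =1368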